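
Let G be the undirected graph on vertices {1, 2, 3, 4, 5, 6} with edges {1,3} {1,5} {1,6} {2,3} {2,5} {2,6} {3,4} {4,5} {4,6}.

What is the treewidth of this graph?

A width-3 tree decomposition is:
Bags: B1 = {3, 4, 5, 6}  B2 = {2, 3, 5, 6}  B3 = {1, 3, 5, 6}
Tree: B1–B2, B2–B3
The largest bag has 4 vertices, giving width 3; this decomposition certifies tw(G) ≤ 3. For the lower bound: the 4 vertex sets {3,4}, {2,6}, {5}, {1} are disjoint, each induces a connected subgraph, and every pair is joined by at least one edge of G. Contracting each set to a single vertex therefore yields K_{4} as a minor, and since treewidth is minor-monotone, tw(G) ≥ tw(K_{4}) = 3. Hence tw(G) = 3 exactly.

3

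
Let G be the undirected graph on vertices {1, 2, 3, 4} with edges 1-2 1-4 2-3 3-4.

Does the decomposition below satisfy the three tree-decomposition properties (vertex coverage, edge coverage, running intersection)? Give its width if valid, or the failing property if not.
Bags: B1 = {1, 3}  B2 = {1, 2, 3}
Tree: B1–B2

No — vertex 4 appears in no bag.

A tree decomposition must satisfy three properties: every vertex lies in some bag; for every edge, both endpoints lie together in some bag; and for every vertex, the bags containing it form a connected subtree. Here vertex 4 appears in no bag, so the decomposition is invalid.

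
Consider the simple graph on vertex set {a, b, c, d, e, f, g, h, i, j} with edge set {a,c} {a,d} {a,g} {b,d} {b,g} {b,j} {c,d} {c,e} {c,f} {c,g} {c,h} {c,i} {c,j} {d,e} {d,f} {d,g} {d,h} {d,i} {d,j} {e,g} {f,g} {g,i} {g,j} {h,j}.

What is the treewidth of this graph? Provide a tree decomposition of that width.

The largest bag has 4 vertices, giving width 3; this decomposition certifies tw(G) ≤ 3. On the other hand G contains the 4-clique {c, d, f, g}. A clique must lie in a single bag of any decomposition, so no decomposition can have width below 3. The upper and lower bounds meet at 3, so that is the treewidth.

Treewidth 3.
One such decomposition:
Bags: B1 = {c, d, g, j}  B2 = {a, c, d, g}  B3 = {c, d, h, j}  B4 = {b, d, g, j}  B5 = {c, d, f, g}  B6 = {c, d, e, g}  B7 = {c, d, g, i}
Tree: B1–B2, B1–B3, B1–B4, B2–B5, B1–B6, B2–B7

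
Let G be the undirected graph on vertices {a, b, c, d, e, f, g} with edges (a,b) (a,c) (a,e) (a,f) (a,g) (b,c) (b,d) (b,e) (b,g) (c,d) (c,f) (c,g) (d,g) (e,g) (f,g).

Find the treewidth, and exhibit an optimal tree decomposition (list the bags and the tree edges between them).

Each bag holds 4 vertices, so the decomposition has width 3, which upper-bounds the treewidth. On the other hand G contains the 4-clique {a, c, f, g}. A clique must lie in a single bag of any decomposition, so no decomposition can have width below 3. Combining the bounds, tw(G) = 3.

Treewidth 3.
One such decomposition:
Bags: B1 = {a, b, c, g}  B2 = {b, c, d, g}  B3 = {a, b, e, g}  B4 = {a, c, f, g}
Tree: B1–B2, B1–B3, B1–B4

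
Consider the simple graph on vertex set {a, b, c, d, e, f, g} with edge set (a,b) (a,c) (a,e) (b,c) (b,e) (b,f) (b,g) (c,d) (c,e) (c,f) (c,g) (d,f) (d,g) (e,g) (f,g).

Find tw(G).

3

A width-3 tree decomposition is:
Bags: B1 = {b, c, f, g}  B2 = {b, c, e, g}  B3 = {a, b, c, e}  B4 = {c, d, f, g}
Tree: B1–B2, B2–B3, B1–B4
Each bag holds 4 vertices, so the decomposition has width 3, which upper-bounds the treewidth. For the lower bound, the 4 vertices {b, c, e, g} are pairwise adjacent, and any tree decomposition puts a clique entirely inside one bag — forcing width ≥ 3. The upper and lower bounds meet at 3, so that is the treewidth.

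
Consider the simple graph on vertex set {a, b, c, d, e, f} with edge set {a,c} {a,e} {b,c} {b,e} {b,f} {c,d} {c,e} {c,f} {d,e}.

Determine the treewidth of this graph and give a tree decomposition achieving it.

Each bag holds 3 vertices, so the decomposition has width 2, which upper-bounds the treewidth. On the other hand G contains the 3-clique {c, d, e}. A clique must lie in a single bag of any decomposition, so no decomposition can have width below 2. Combining the bounds, tw(G) = 2.

Treewidth 2.
One optimal decomposition is:
Bags: B1 = {a, c, e}  B2 = {c, d, e}  B3 = {b, c, e}  B4 = {b, c, f}
Tree: B1–B2, B1–B3, B3–B4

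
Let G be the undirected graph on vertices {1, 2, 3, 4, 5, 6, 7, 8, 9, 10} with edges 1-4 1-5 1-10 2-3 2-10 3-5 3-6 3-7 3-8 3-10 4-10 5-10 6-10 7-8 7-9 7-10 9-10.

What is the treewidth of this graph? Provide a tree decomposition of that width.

Treewidth 2.
One such decomposition:
Bags: B1 = {3, 5, 10}  B2 = {3, 7, 10}  B3 = {3, 6, 10}  B4 = {7, 9, 10}  B5 = {1, 5, 10}  B6 = {2, 3, 10}  B7 = {1, 4, 10}  B8 = {3, 7, 8}
Tree: B1–B2, B2–B3, B2–B4, B1–B5, B1–B6, B5–B7, B2–B8

Every bag has size at most 3, so the width is 3 − 1 = 2 and tw(G) ≤ 2. On the other hand G contains the 3-clique {3, 7, 8}. A clique must lie in a single bag of any decomposition, so no decomposition can have width below 2. Hence tw(G) = 2 exactly.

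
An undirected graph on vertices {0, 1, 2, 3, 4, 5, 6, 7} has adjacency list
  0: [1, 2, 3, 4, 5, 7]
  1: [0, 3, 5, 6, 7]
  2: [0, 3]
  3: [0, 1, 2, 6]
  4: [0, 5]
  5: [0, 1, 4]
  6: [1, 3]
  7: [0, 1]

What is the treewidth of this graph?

2

A width-2 tree decomposition is:
Bags: B1 = {0, 1, 3}  B2 = {0, 2, 3}  B3 = {0, 1, 5}  B4 = {0, 4, 5}  B5 = {0, 1, 7}  B6 = {1, 3, 6}
Tree: B1–B2, B1–B3, B3–B4, B1–B5, B1–B6
Each bag holds 3 vertices, so the decomposition has width 2, which upper-bounds the treewidth. On the other hand G contains the 3-clique {0, 1, 3}. A clique must lie in a single bag of any decomposition, so no decomposition can have width below 2. Combining the bounds, tw(G) = 2.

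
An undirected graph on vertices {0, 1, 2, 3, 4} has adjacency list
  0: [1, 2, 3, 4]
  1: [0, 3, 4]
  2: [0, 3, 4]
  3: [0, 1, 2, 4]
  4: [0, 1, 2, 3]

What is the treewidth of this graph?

A width-3 tree decomposition is:
Bags: B1 = {0, 1, 3, 4}  B2 = {0, 2, 3, 4}
Tree: B1–B2
Every bag has size at most 4, so the width is 4 − 1 = 3 and tw(G) ≤ 3. For the lower bound, the 4 vertices {0, 1, 3, 4} are pairwise adjacent, and any tree decomposition puts a clique entirely inside one bag — forcing width ≥ 3. Hence tw(G) = 3 exactly.

3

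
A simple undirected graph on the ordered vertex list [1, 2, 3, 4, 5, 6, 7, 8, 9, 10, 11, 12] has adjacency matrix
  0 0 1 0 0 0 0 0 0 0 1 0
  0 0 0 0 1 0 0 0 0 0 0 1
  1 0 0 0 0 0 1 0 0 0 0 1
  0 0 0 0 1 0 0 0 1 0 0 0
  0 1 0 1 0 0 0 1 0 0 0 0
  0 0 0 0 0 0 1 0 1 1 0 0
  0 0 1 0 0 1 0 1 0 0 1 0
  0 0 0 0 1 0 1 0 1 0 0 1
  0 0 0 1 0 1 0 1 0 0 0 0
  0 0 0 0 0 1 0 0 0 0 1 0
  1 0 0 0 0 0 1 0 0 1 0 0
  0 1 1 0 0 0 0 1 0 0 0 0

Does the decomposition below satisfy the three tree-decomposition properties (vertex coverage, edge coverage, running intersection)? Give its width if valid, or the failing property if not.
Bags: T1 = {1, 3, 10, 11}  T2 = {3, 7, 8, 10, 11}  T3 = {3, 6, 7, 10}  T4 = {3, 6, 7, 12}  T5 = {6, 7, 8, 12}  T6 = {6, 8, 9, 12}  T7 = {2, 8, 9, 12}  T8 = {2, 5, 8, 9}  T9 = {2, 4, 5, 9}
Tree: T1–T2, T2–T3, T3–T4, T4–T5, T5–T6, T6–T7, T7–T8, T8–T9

No — bags containing vertex 8 are not connected in the tree.

A tree decomposition must satisfy three properties: every vertex lies in some bag; for every edge, both endpoints lie together in some bag; and for every vertex, the bags containing it form a connected subtree. Here bags containing vertex 8 are not connected in the tree, so the decomposition is invalid.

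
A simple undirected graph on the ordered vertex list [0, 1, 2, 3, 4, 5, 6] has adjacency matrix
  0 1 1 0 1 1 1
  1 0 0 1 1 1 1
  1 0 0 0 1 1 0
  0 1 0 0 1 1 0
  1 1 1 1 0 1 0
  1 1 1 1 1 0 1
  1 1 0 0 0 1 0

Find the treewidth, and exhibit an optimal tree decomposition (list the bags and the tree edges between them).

Every bag has size at most 4, so the width is 4 − 1 = 3 and tw(G) ≤ 3. On the other hand G contains the 4-clique {0, 1, 4, 5}. A clique must lie in a single bag of any decomposition, so no decomposition can have width below 3. Therefore the treewidth is 3.

Treewidth 3.
One such decomposition:
Bags: B1 = {0, 1, 4, 5}  B2 = {0, 2, 4, 5}  B3 = {0, 1, 5, 6}  B4 = {1, 3, 4, 5}
Tree: B1–B2, B1–B3, B1–B4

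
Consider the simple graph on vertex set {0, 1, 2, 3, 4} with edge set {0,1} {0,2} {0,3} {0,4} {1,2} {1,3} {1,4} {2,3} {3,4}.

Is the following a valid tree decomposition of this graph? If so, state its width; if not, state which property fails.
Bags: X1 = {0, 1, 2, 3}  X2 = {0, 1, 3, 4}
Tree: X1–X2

Yes; width 3.

Checking the three conditions: (i) the bags cover all of {0, 1, 2, 3, 4}; (ii) for each edge, some bag contains both endpoints; (iii) the bags containing any fixed vertex form a subtree. All hold, so the decomposition is valid with width 4 − 1 = 3.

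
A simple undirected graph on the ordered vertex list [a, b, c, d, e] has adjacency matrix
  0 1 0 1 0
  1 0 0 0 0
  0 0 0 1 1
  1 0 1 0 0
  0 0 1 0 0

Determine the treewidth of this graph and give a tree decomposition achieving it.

Treewidth 1.
Bags: B1 = {c, e}  B2 = {c, d}  B3 = {a, d}  B4 = {a, b}
Tree: B1–B2, B2–B3, B3–B4

Every bag has size at most 2, so the width is 2 − 1 = 1 and tw(G) ≤ 1. G has an edge, so its treewidth is at least 1. Hence tw(G) = 1 exactly.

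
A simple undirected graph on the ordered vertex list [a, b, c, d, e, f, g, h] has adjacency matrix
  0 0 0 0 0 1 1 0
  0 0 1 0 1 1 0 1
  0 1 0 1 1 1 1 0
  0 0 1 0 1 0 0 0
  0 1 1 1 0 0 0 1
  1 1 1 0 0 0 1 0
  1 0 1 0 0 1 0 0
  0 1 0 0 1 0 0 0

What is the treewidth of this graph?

A width-2 tree decomposition is:
Bags: B1 = {b, c, e}  B2 = {b, c, f}  B3 = {c, f, g}  B4 = {b, e, h}  B5 = {c, d, e}  B6 = {a, f, g}
Tree: B1–B2, B2–B3, B1–B4, B1–B5, B3–B6
Each bag holds 3 vertices, so the decomposition has width 2, which upper-bounds the treewidth. On the other hand G contains the 3-clique {b, e, h}. A clique must lie in a single bag of any decomposition, so no decomposition can have width below 2. Combining the bounds, tw(G) = 2.

2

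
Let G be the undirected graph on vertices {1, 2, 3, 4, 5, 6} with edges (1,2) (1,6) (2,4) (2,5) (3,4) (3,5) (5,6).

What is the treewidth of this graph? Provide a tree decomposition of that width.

Treewidth 2.
One such decomposition:
Bags: B1 = {1, 5, 6}  B2 = {1, 2, 5}  B3 = {2, 3, 5}  B4 = {2, 3, 4}
Tree: B1–B2, B2–B3, B3–B4

Each bag holds 3 vertices, so the decomposition has width 2, which upper-bounds the treewidth. The edges 6–1–2–5–6 form a cycle, so G is not a tree and its treewidth is at least 2. Combining the bounds, tw(G) = 2.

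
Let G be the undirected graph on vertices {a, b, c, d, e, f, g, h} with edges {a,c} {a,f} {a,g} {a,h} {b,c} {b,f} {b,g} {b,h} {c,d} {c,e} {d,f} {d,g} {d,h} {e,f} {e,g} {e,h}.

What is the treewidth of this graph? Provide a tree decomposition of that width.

Each bag holds 5 vertices, so the decomposition has width 4, which upper-bounds the treewidth. For the lower bound: the 5 vertex sets {a,g}, {e,f}, {d,h}, {b}, {c} are disjoint, each induces a connected subgraph, and every pair is joined by at least one edge of G. Contracting each set to a single vertex therefore yields K_{5} as a minor, and since treewidth is minor-monotone, tw(G) ≥ tw(K_{5}) = 4. Hence tw(G) = 4 exactly.

Treewidth 4.
Bags: B1 = {a, b, d, e, g}  B2 = {a, b, d, e, f}  B3 = {a, b, d, e, h}  B4 = {a, b, c, d, e}
Tree: B1–B2, B2–B3, B3–B4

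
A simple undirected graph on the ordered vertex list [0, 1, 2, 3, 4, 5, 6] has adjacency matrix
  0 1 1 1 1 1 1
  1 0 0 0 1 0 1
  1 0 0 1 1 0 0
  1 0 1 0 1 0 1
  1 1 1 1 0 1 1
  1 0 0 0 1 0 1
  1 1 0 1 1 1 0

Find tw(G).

3

A width-3 tree decomposition is:
Bags: B1 = {0, 2, 3, 4}  B2 = {0, 3, 4, 6}  B3 = {0, 1, 4, 6}  B4 = {0, 4, 5, 6}
Tree: B1–B2, B2–B3, B3–B4
Each bag holds 4 vertices, so the decomposition has width 3, which upper-bounds the treewidth. Conversely, {0, 2, 3, 4} is a clique of size 4, and the vertices of any clique must share a bag in every tree decomposition; so some bag has ≥ 4 vertices and tw(G) ≥ 3. The upper and lower bounds meet at 3, so that is the treewidth.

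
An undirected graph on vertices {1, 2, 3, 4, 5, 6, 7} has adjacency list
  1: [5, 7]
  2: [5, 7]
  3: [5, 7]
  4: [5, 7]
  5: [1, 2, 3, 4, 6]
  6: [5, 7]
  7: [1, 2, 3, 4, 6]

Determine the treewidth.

2

A width-2 tree decomposition is:
Bags: B1 = {4, 5, 7}  B2 = {1, 5, 7}  B3 = {5, 6, 7}  B4 = {3, 5, 7}  B5 = {2, 5, 7}
Tree: B1–B2, B2–B3, B3–B4, B4–B5
Every bag has size at most 3, so the width is 3 − 1 = 2 and tw(G) ≤ 2. For the lower bound, G contains the cycle 5–4–7–1–5, so G is not a forest; only forests have treewidth ≤ 1, hence tw(G) ≥ 2. Combining the bounds, tw(G) = 2.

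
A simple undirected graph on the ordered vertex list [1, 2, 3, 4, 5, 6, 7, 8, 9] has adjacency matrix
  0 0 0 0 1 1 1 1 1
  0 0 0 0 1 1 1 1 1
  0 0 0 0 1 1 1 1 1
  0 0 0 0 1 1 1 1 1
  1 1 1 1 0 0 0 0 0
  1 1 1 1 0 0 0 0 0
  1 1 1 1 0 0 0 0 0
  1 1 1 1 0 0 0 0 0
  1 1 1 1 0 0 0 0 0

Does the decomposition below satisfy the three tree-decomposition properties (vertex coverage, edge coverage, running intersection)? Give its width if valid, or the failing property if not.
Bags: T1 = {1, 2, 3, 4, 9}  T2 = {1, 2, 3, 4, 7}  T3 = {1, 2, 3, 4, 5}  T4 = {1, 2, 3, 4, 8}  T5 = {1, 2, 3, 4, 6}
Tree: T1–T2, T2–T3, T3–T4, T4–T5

Yes; width 4.

Checking the three conditions: (i) the bags cover all of {1, 2, 3, 4, 5, 6, 7, 8, 9}; (ii) for each edge, some bag contains both endpoints; (iii) the bags containing any fixed vertex form a subtree. All hold, so the decomposition is valid with width 5 − 1 = 4.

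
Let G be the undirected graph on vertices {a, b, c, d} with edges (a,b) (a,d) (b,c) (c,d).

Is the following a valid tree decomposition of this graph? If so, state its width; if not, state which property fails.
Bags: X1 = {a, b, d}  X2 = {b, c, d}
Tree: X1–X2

Yes; width 2.

Vertex coverage: the bags together contain {a, b, c, d}, the full vertex set. Edge coverage: each edge of G has both endpoints in at least one bag. Running intersection: for every vertex, the bags containing it form a connected subtree. All three properties hold, so this is a valid tree decomposition of width max|bag| − 1 = 2, and hence tw(G) ≤ 2.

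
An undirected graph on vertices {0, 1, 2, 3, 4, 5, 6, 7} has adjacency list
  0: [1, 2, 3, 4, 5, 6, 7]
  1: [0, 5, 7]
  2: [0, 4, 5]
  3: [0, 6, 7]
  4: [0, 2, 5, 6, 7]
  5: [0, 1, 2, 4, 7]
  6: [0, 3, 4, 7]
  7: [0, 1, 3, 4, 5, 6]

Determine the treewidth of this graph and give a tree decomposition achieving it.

Each bag holds 4 vertices, so the decomposition has width 3, which upper-bounds the treewidth. Conversely, {0, 2, 4, 5} is a clique of size 4, and the vertices of any clique must share a bag in every tree decomposition; so some bag has ≥ 4 vertices and tw(G) ≥ 3. The upper and lower bounds meet at 3, so that is the treewidth.

Treewidth 3.
One such decomposition:
Bags: B1 = {0, 4, 6, 7}  B2 = {0, 4, 5, 7}  B3 = {0, 2, 4, 5}  B4 = {0, 1, 5, 7}  B5 = {0, 3, 6, 7}
Tree: B1–B2, B2–B3, B2–B4, B1–B5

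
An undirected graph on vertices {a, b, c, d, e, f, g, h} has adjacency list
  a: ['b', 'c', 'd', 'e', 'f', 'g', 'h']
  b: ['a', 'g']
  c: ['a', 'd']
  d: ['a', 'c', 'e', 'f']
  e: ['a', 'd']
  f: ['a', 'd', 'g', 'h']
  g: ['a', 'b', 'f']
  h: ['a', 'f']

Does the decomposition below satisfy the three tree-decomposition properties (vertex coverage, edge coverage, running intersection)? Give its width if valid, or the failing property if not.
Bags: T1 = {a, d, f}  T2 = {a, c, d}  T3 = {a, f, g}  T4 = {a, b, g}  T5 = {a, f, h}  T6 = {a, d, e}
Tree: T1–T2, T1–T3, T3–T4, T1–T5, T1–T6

Yes; width 2.

Checking the three conditions: (i) the bags cover all of {a, b, c, d, e, f, g, h}; (ii) for each edge, some bag contains both endpoints; (iii) the bags containing any fixed vertex form a subtree. All hold, so the decomposition is valid with width 3 − 1 = 2.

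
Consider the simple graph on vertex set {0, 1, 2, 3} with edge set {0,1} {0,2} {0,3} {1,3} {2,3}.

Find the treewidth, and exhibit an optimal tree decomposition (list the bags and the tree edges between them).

Treewidth 2.
Bags: B1 = {0, 1, 3}  B2 = {0, 2, 3}
Tree: B1–B2

The largest bag has 3 vertices, giving width 2; this decomposition certifies tw(G) ≤ 2. For the lower bound, the 3 vertices {0, 1, 3} are pairwise adjacent, and any tree decomposition puts a clique entirely inside one bag — forcing width ≥ 2. Therefore the treewidth is 2.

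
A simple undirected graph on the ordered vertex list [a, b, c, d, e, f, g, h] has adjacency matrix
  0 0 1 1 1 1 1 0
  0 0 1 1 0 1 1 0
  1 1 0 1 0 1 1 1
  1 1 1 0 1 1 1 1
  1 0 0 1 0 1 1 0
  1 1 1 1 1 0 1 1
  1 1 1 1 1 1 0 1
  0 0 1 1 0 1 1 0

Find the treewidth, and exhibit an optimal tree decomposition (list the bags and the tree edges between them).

Treewidth 4.
Bags: B1 = {a, c, d, f, g}  B2 = {c, d, f, g, h}  B3 = {a, d, e, f, g}  B4 = {b, c, d, f, g}
Tree: B1–B2, B1–B3, B1–B4

Each bag holds 5 vertices, so the decomposition has width 4, which upper-bounds the treewidth. Conversely, {a, d, e, f, g} is a clique of size 5, and the vertices of any clique must share a bag in every tree decomposition; so some bag has ≥ 5 vertices and tw(G) ≥ 4. Hence tw(G) = 4 exactly.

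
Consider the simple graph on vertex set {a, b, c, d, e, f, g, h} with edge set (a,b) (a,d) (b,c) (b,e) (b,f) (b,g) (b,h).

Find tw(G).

1

A width-1 tree decomposition is:
Bags: B1 = {b, e}  B2 = {b, h}  B3 = {b, f}  B4 = {b, g}  B5 = {a, b}  B6 = {b, c}  B7 = {a, d}
Tree: B1–B2, B1–B3, B2–B4, B2–B5, B3–B6, B5–B7
Each bag holds 2 vertices, so the decomposition has width 1, which upper-bounds the treewidth. Since G has at least one edge (e.g. b–e), it is not an edgeless graph, so tw(G) ≥ 1. The upper and lower bounds meet at 1, so that is the treewidth.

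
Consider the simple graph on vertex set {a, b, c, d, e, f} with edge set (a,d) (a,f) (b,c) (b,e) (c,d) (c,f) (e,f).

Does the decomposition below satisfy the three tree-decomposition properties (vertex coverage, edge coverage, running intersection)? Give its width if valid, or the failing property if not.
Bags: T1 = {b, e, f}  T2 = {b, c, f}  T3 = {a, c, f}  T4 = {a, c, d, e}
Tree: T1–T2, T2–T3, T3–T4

No — bags containing vertex e are not connected in the tree.

A tree decomposition must satisfy three properties: every vertex lies in some bag; for every edge, both endpoints lie together in some bag; and for every vertex, the bags containing it form a connected subtree. Here bags containing vertex e are not connected in the tree, so the decomposition is invalid.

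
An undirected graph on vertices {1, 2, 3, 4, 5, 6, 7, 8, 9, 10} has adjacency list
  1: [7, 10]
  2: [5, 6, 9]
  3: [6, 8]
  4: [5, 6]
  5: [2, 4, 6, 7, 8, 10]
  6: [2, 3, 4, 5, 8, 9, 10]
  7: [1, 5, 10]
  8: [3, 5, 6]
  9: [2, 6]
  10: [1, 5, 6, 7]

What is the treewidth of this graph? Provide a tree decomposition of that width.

Every bag has size at most 3, so the width is 3 − 1 = 2 and tw(G) ≤ 2. For the lower bound, the 3 vertices {1, 7, 10} are pairwise adjacent, and any tree decomposition puts a clique entirely inside one bag — forcing width ≥ 2. Combining the bounds, tw(G) = 2.

Treewidth 2.
One optimal decomposition is:
Bags: B1 = {5, 6, 10}  B2 = {2, 5, 6}  B3 = {2, 6, 9}  B4 = {5, 6, 8}  B5 = {5, 7, 10}  B6 = {1, 7, 10}  B7 = {3, 6, 8}  B8 = {4, 5, 6}
Tree: B1–B2, B2–B3, B2–B4, B1–B5, B5–B6, B4–B7, B1–B8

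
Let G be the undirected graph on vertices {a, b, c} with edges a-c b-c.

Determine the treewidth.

1

A width-1 tree decomposition is:
Bags: B1 = {b, c}  B2 = {a, c}
Tree: B1–B2
The largest bag has 2 vertices, giving width 1; this decomposition certifies tw(G) ≤ 1. Any graph with an edge has treewidth ≥ 1, and G has the edge c–b. Therefore the treewidth is 1.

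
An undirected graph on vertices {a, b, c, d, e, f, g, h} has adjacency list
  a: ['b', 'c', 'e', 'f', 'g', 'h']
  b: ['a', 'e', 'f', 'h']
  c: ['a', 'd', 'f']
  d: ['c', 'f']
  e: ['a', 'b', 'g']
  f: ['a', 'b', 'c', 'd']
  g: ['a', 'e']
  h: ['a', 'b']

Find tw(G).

A width-2 tree decomposition is:
Bags: B1 = {a, b, f}  B2 = {a, c, f}  B3 = {a, b, h}  B4 = {c, d, f}  B5 = {a, b, e}  B6 = {a, e, g}
Tree: B1–B2, B1–B3, B2–B4, B1–B5, B5–B6
The largest bag has 3 vertices, giving width 2; this decomposition certifies tw(G) ≤ 2. For the lower bound, the 3 vertices {c, d, f} are pairwise adjacent, and any tree decomposition puts a clique entirely inside one bag — forcing width ≥ 2. The upper and lower bounds meet at 2, so that is the treewidth.

2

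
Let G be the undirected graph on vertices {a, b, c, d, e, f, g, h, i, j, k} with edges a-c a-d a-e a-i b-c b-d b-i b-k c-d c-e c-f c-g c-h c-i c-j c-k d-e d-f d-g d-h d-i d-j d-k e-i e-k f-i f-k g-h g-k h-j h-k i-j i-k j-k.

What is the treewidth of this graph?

4

A width-4 tree decomposition is:
Bags: B1 = {c, d, e, i, k}  B2 = {c, d, i, j, k}  B3 = {b, c, d, i, k}  B4 = {c, d, h, j, k}  B5 = {a, c, d, e, i}  B6 = {c, d, g, h, k}  B7 = {c, d, f, i, k}
Tree: B1–B2, B2–B3, B2–B4, B1–B5, B4–B6, B1–B7
Each bag holds 5 vertices, so the decomposition has width 4, which upper-bounds the treewidth. For the lower bound, the 5 vertices {a, c, d, e, i} are pairwise adjacent, and any tree decomposition puts a clique entirely inside one bag — forcing width ≥ 4. Combining the bounds, tw(G) = 4.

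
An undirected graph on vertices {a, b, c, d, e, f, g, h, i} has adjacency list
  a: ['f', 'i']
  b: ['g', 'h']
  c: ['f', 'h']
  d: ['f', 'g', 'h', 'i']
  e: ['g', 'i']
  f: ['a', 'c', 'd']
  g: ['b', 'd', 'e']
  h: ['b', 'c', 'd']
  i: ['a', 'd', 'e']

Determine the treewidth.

A width-3 tree decomposition is:
Bags: B1 = {a, e, g, i}  B2 = {a, d, g, i}  B3 = {a, d, f, g}  B4 = {b, d, f, g}  B5 = {b, d, f, h}  B6 = {b, c, f, h}
Tree: B1–B2, B2–B3, B3–B4, B4–B5, B5–B6
Each bag holds 4 vertices, so the decomposition has width 3, which upper-bounds the treewidth. For the lower bound: the 4 vertex sets {a,e,i}, {g}, {d}, {b,c,f,h} are disjoint, each induces a connected subgraph, and every pair is joined by at least one edge of G. Contracting each set to a single vertex therefore yields K_{4} as a minor, and since treewidth is minor-monotone, tw(G) ≥ tw(K_{4}) = 3. Therefore the treewidth is 3.

3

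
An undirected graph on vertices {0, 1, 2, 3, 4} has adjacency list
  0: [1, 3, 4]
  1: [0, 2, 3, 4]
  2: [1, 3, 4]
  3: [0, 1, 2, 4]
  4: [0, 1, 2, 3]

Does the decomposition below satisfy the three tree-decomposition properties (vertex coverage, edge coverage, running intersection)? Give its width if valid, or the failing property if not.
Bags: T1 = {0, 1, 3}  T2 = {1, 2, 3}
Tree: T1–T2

A tree decomposition must satisfy three properties: every vertex lies in some bag; for every edge, both endpoints lie together in some bag; and for every vertex, the bags containing it form a connected subtree. Here vertex 4 appears in no bag, so the decomposition is invalid.

No — vertex 4 appears in no bag.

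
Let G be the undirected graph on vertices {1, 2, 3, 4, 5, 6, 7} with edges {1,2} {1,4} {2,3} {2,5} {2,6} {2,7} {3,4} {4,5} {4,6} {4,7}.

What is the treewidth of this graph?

A width-2 tree decomposition is:
Bags: B1 = {2, 4, 6}  B2 = {2, 4, 7}  B3 = {2, 3, 4}  B4 = {1, 2, 4}  B5 = {2, 4, 5}
Tree: B1–B2, B2–B3, B3–B4, B4–B5
Each bag holds 3 vertices, so the decomposition has width 2, which upper-bounds the treewidth. The edges 2–6–4–7–2 form a cycle, so G is not a tree and its treewidth is at least 2. Combining the bounds, tw(G) = 2.

2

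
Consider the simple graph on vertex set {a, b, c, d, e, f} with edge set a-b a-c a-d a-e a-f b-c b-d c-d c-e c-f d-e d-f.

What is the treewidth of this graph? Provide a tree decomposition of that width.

Each bag holds 4 vertices, so the decomposition has width 3, which upper-bounds the treewidth. For the lower bound, the 4 vertices {a, c, d, e} are pairwise adjacent, and any tree decomposition puts a clique entirely inside one bag — forcing width ≥ 3. Hence tw(G) = 3 exactly.

Treewidth 3.
One such decomposition:
Bags: B1 = {a, c, d, e}  B2 = {a, b, c, d}  B3 = {a, c, d, f}
Tree: B1–B2, B1–B3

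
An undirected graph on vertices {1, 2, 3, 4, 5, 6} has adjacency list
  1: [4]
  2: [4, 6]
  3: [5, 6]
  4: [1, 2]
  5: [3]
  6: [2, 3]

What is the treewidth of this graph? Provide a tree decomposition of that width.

The largest bag has 2 vertices, giving width 1; this decomposition certifies tw(G) ≤ 1. Any graph with an edge has treewidth ≥ 1, and G has the edge 5–3. Combining the bounds, tw(G) = 1.

Treewidth 1.
One optimal decomposition is:
Bags: B1 = {3, 5}  B2 = {3, 6}  B3 = {2, 6}  B4 = {2, 4}  B5 = {1, 4}
Tree: B1–B2, B2–B3, B3–B4, B4–B5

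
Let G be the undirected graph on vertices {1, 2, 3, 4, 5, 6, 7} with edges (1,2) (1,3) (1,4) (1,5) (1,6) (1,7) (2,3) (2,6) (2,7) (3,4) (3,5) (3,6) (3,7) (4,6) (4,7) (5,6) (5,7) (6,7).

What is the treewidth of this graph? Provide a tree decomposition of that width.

Treewidth 4.
One such decomposition:
Bags: B1 = {1, 3, 5, 6, 7}  B2 = {1, 2, 3, 6, 7}  B3 = {1, 3, 4, 6, 7}
Tree: B1–B2, B1–B3

The largest bag has 5 vertices, giving width 4; this decomposition certifies tw(G) ≤ 4. For the lower bound, the 5 vertices {1, 2, 3, 6, 7} are pairwise adjacent, and any tree decomposition puts a clique entirely inside one bag — forcing width ≥ 4. Therefore the treewidth is 4.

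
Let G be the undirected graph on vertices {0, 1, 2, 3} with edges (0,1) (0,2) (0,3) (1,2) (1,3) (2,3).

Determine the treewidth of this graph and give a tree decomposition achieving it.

A single bag containing all 4 vertices is trivially a valid decomposition of width 3. On the other hand G contains the 4-clique {0, 1, 2, 3}. A clique must lie in a single bag of any decomposition, so no decomposition can have width below 3. Therefore the treewidth is 3.

Treewidth 3.
Bags: B1 = {0, 1, 2, 3}
Tree: (single bag)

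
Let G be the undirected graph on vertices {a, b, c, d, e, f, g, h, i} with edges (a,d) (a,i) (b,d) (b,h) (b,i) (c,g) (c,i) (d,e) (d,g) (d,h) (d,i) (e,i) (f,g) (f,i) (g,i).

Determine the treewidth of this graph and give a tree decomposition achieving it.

Each bag holds 3 vertices, so the decomposition has width 2, which upper-bounds the treewidth. On the other hand G contains the 3-clique {b, d, h}. A clique must lie in a single bag of any decomposition, so no decomposition can have width below 2. Therefore the treewidth is 2.

Treewidth 2.
Bags: B1 = {b, d, i}  B2 = {d, g, i}  B3 = {b, d, h}  B4 = {c, g, i}  B5 = {d, e, i}  B6 = {a, d, i}  B7 = {f, g, i}
Tree: B1–B2, B1–B3, B2–B4, B2–B5, B1–B6, B2–B7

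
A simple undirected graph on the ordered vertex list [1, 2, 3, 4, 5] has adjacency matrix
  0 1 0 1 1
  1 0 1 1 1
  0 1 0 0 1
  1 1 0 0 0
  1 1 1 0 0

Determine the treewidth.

A width-2 tree decomposition is:
Bags: B1 = {1, 2, 5}  B2 = {2, 3, 5}  B3 = {1, 2, 4}
Tree: B1–B2, B1–B3
Each bag holds 3 vertices, so the decomposition has width 2, which upper-bounds the treewidth. On the other hand G contains the 3-clique {1, 2, 4}. A clique must lie in a single bag of any decomposition, so no decomposition can have width below 2. The upper and lower bounds meet at 2, so that is the treewidth.

2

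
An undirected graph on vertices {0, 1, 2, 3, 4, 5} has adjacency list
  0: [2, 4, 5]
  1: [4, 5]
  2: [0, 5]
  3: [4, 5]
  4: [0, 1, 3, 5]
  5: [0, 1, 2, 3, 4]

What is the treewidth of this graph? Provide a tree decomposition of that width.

Each bag holds 3 vertices, so the decomposition has width 2, which upper-bounds the treewidth. On the other hand G contains the 3-clique {0, 2, 5}. A clique must lie in a single bag of any decomposition, so no decomposition can have width below 2. Combining the bounds, tw(G) = 2.

Treewidth 2.
Bags: B1 = {3, 4, 5}  B2 = {0, 4, 5}  B3 = {0, 2, 5}  B4 = {1, 4, 5}
Tree: B1–B2, B2–B3, B2–B4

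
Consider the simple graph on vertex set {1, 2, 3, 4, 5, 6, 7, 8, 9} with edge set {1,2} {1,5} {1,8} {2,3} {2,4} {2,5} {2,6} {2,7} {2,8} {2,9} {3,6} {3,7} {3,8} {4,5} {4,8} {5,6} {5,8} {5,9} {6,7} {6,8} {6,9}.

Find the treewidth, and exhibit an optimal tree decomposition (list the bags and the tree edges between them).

Every bag has size at most 4, so the width is 4 − 1 = 3 and tw(G) ≤ 3. Conversely, {2, 3, 6, 8} is a clique of size 4, and the vertices of any clique must share a bag in every tree decomposition; so some bag has ≥ 4 vertices and tw(G) ≥ 3. Hence tw(G) = 3 exactly.

Treewidth 3.
One such decomposition:
Bags: B1 = {2, 5, 6, 8}  B2 = {2, 5, 6, 9}  B3 = {2, 3, 6, 8}  B4 = {2, 3, 6, 7}  B5 = {2, 4, 5, 8}  B6 = {1, 2, 5, 8}
Tree: B1–B2, B1–B3, B3–B4, B1–B5, B5–B6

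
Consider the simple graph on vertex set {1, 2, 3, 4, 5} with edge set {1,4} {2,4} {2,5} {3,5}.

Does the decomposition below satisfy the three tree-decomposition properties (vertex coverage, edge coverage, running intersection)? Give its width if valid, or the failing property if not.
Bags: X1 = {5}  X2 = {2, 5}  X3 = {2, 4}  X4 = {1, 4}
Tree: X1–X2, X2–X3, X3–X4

No — vertex 3 appears in no bag.

A tree decomposition must satisfy three properties: every vertex lies in some bag; for every edge, both endpoints lie together in some bag; and for every vertex, the bags containing it form a connected subtree. Here vertex 3 appears in no bag, so the decomposition is invalid.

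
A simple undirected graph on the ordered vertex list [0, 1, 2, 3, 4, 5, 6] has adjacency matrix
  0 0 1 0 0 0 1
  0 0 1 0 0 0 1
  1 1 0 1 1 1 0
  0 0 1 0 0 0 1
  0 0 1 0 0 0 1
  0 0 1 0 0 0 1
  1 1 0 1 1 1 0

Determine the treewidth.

A width-2 tree decomposition is:
Bags: B1 = {2, 5, 6}  B2 = {2, 3, 6}  B3 = {1, 2, 6}  B4 = {2, 4, 6}  B5 = {0, 2, 6}
Tree: B1–B2, B2–B3, B3–B4, B4–B5
Each bag holds 3 vertices, so the decomposition has width 2, which upper-bounds the treewidth. The edges 2–5–6–3–2 form a cycle, so G is not a tree and its treewidth is at least 2. Hence tw(G) = 2 exactly.

2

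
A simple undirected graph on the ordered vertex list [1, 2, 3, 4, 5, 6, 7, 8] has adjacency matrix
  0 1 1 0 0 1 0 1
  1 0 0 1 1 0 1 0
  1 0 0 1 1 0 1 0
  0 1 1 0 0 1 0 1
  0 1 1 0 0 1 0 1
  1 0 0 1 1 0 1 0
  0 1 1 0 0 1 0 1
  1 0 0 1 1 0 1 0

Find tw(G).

4

A width-4 tree decomposition is:
Bags: B1 = {2, 3, 4, 6, 8}  B2 = {2, 3, 5, 6, 8}  B3 = {1, 2, 3, 6, 8}  B4 = {2, 3, 6, 7, 8}
Tree: B1–B2, B2–B3, B3–B4
Each bag holds 5 vertices, so the decomposition has width 4, which upper-bounds the treewidth. For the lower bound: the 5 vertex sets {4,6}, {5,8}, {1,2}, {3}, {7} are disjoint, each induces a connected subgraph, and every pair is joined by at least one edge of G. Contracting each set to a single vertex therefore yields K_{5} as a minor, and since treewidth is minor-monotone, tw(G) ≥ tw(K_{5}) = 4. The upper and lower bounds meet at 4, so that is the treewidth.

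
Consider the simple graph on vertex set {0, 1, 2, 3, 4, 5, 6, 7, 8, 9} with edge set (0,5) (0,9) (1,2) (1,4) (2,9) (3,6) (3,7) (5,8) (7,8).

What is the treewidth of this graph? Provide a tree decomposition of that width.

Treewidth 1.
Bags: B1 = {3, 6}  B2 = {3, 7}  B3 = {7, 8}  B4 = {5, 8}  B5 = {0, 5}  B6 = {0, 9}  B7 = {2, 9}  B8 = {1, 2}  B9 = {1, 4}
Tree: B1–B2, B2–B3, B3–B4, B4–B5, B5–B6, B6–B7, B7–B8, B8–B9

Every bag has size at most 2, so the width is 2 − 1 = 1 and tw(G) ≤ 1. Any graph with an edge has treewidth ≥ 1, and G has the edge 6–3. Combining the bounds, tw(G) = 1.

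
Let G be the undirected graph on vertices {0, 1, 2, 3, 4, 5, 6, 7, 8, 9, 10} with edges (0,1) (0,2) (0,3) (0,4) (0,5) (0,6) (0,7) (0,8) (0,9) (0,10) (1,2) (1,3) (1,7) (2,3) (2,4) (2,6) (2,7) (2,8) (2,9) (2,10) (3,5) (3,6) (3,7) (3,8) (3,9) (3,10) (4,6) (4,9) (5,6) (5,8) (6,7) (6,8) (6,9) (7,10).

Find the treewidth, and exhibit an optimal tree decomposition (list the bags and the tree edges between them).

Treewidth 4.
Bags: B1 = {0, 2, 3, 6, 9}  B2 = {0, 2, 3, 6, 7}  B3 = {0, 2, 3, 6, 8}  B4 = {0, 1, 2, 3, 7}  B5 = {0, 2, 3, 7, 10}  B6 = {0, 3, 5, 6, 8}  B7 = {0, 2, 4, 6, 9}
Tree: B1–B2, B1–B3, B2–B4, B4–B5, B3–B6, B1–B7

Each bag holds 5 vertices, so the decomposition has width 4, which upper-bounds the treewidth. Conversely, {0, 1, 2, 3, 7} is a clique of size 5, and the vertices of any clique must share a bag in every tree decomposition; so some bag has ≥ 5 vertices and tw(G) ≥ 4. Hence tw(G) = 4 exactly.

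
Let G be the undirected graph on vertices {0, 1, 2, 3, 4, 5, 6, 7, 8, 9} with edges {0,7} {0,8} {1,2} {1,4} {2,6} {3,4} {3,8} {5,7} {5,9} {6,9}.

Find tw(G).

2

A width-2 tree decomposition is:
Bags: B1 = {0, 3, 8}  B2 = {0, 3, 4}  B3 = {0, 1, 4}  B4 = {0, 1, 2}  B5 = {0, 2, 6}  B6 = {0, 6, 9}  B7 = {0, 5, 9}  B8 = {0, 5, 7}
Tree: B1–B2, B2–B3, B3–B4, B4–B5, B5–B6, B6–B7, B7–B8
The largest bag has 3 vertices, giving width 2; this decomposition certifies tw(G) ≤ 2. Since 0–8–3–4–1–2–6–9–5–7–0 is a cycle in G, G is not acyclic. Forests are exactly the graphs of treewidth ≤ 1, so tw(G) ≥ 2. Therefore the treewidth is 2.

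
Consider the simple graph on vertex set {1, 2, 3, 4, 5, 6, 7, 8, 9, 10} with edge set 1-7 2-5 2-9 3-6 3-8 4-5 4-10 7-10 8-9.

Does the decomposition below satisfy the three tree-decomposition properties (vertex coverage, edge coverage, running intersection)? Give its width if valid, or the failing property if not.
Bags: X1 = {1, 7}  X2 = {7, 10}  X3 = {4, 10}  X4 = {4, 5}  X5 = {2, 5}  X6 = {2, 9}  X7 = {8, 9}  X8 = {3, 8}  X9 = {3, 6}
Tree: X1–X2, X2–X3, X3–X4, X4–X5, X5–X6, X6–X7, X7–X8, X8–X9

Vertex coverage: the bags together contain {1, 2, 3, 4, 5, 6, 7, 8, 9, 10}, the full vertex set. Edge coverage: each edge of G has both endpoints in at least one bag. Running intersection: for every vertex, the bags containing it form a connected subtree. All three properties hold, so this is a valid tree decomposition of width max|bag| − 1 = 1, and hence tw(G) ≤ 1.

Yes; width 1.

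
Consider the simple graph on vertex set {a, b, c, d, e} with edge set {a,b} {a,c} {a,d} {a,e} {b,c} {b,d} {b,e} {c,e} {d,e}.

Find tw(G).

A width-3 tree decomposition is:
Bags: B1 = {a, b, d, e}  B2 = {a, b, c, e}
Tree: B1–B2
Every bag has size at most 4, so the width is 4 − 1 = 3 and tw(G) ≤ 3. Conversely, {a, b, d, e} is a clique of size 4, and the vertices of any clique must share a bag in every tree decomposition; so some bag has ≥ 4 vertices and tw(G) ≥ 3. Therefore the treewidth is 3.

3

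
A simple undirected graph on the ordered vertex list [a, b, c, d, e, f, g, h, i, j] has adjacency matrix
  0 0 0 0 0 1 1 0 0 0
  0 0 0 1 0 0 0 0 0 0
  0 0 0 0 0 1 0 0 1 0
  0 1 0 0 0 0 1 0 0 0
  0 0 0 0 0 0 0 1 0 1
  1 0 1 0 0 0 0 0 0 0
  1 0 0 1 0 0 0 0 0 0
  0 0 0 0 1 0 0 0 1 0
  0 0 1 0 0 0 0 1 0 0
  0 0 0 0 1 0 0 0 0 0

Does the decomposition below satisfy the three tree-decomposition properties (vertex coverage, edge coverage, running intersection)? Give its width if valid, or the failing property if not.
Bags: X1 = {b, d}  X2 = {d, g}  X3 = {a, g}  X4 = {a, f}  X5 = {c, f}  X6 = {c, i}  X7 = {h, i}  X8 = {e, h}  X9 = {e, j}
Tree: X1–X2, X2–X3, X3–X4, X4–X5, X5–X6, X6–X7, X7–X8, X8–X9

Yes; width 1.

Checking the three conditions: (i) the bags cover all of {a, b, c, d, e, f, g, h, i, j}; (ii) for each edge, some bag contains both endpoints; (iii) the bags containing any fixed vertex form a subtree. All hold, so the decomposition is valid with width 2 − 1 = 1.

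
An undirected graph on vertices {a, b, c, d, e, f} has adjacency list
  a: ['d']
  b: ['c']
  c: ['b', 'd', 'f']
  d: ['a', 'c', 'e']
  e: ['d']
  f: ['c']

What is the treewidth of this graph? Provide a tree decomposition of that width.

Every bag has size at most 2, so the width is 2 − 1 = 1 and tw(G) ≤ 1. G has an edge, so its treewidth is at least 1. The upper and lower bounds meet at 1, so that is the treewidth.

Treewidth 1.
One optimal decomposition is:
Bags: B1 = {c, d}  B2 = {d, e}  B3 = {b, c}  B4 = {a, d}  B5 = {c, f}
Tree: B1–B2, B1–B3, B1–B4, B1–B5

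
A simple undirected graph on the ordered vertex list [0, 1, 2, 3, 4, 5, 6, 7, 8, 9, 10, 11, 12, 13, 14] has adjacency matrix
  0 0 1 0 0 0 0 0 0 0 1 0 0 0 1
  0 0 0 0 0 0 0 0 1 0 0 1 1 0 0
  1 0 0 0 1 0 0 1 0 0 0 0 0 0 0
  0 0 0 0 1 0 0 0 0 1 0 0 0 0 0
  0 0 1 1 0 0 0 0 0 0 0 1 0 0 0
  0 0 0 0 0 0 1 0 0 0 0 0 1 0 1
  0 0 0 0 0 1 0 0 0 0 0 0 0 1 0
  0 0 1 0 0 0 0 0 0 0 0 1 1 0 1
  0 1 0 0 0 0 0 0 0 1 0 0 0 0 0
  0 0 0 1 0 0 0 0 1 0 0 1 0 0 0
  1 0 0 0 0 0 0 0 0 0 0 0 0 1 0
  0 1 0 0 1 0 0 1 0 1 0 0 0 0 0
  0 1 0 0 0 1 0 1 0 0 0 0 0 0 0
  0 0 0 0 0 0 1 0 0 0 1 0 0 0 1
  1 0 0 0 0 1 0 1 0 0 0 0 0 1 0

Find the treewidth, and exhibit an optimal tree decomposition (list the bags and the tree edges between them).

Treewidth 3.
One optimal decomposition is:
Bags: B1 = {1, 3, 8, 9}  B2 = {1, 3, 9, 11}  B3 = {1, 3, 4, 11}  B4 = {1, 4, 11, 12}  B5 = {4, 7, 11, 12}  B6 = {2, 4, 7, 12}  B7 = {2, 5, 7, 12}  B8 = {2, 5, 7, 14}  B9 = {0, 2, 5, 14}  B10 = {0, 5, 6, 14}  B11 = {0, 6, 13, 14}  B12 = {0, 6, 10, 13}
Tree: B1–B2, B2–B3, B3–B4, B4–B5, B5–B6, B6–B7, B7–B8, B8–B9, B9–B10, B10–B11, B11–B12

Each bag holds 4 vertices, so the decomposition has width 3, which upper-bounds the treewidth. For the lower bound: the 4 vertex sets {3,8,9}, {1}, {11}, {2,4,7,12} are disjoint, each induces a connected subgraph, and every pair is joined by at least one edge of G. Contracting each set to a single vertex therefore yields K_{4} as a minor, and since treewidth is minor-monotone, tw(G) ≥ tw(K_{4}) = 3. Combining the bounds, tw(G) = 3.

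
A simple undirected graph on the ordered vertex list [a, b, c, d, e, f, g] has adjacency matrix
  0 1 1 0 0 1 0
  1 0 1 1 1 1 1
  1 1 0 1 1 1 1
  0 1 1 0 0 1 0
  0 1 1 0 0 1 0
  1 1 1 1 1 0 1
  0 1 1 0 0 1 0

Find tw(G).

3

A width-3 tree decomposition is:
Bags: B1 = {b, c, d, f}  B2 = {b, c, e, f}  B3 = {a, b, c, f}  B4 = {b, c, f, g}
Tree: B1–B2, B2–B3, B1–B4
Every bag has size at most 4, so the width is 4 − 1 = 3 and tw(G) ≤ 3. Conversely, {b, c, d, f} is a clique of size 4, and the vertices of any clique must share a bag in every tree decomposition; so some bag has ≥ 4 vertices and tw(G) ≥ 3. Hence tw(G) = 3 exactly.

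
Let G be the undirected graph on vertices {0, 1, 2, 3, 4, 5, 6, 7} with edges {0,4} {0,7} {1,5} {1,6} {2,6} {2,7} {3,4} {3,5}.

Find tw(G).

A width-2 tree decomposition is:
Bags: B1 = {3, 4, 5}  B2 = {1, 4, 5}  B3 = {1, 4, 6}  B4 = {2, 4, 6}  B5 = {2, 4, 7}  B6 = {0, 4, 7}
Tree: B1–B2, B2–B3, B3–B4, B4–B5, B5–B6
Each bag holds 3 vertices, so the decomposition has width 2, which upper-bounds the treewidth. Since 4–3–5–1–6–2–7–0–4 is a cycle in G, G is not acyclic. Forests are exactly the graphs of treewidth ≤ 1, so tw(G) ≥ 2. Hence tw(G) = 2 exactly.

2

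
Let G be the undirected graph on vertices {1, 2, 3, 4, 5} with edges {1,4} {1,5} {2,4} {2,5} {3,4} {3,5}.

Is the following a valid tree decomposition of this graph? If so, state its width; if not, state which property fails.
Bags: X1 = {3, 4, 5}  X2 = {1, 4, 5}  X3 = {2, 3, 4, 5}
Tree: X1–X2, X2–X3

No — bags containing vertex 3 are not connected in the tree.

A tree decomposition must satisfy three properties: every vertex lies in some bag; for every edge, both endpoints lie together in some bag; and for every vertex, the bags containing it form a connected subtree. Here bags containing vertex 3 are not connected in the tree, so the decomposition is invalid.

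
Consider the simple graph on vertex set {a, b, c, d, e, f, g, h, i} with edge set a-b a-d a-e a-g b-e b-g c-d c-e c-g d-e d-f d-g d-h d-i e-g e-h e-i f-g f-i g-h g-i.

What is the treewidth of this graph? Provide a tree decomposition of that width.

Every bag has size at most 4, so the width is 4 − 1 = 3 and tw(G) ≤ 3. For the lower bound, the 4 vertices {d, e, g, h} are pairwise adjacent, and any tree decomposition puts a clique entirely inside one bag — forcing width ≥ 3. Therefore the treewidth is 3.

Treewidth 3.
One optimal decomposition is:
Bags: B1 = {a, b, e, g}  B2 = {a, d, e, g}  B3 = {d, e, g, i}  B4 = {d, e, g, h}  B5 = {c, d, e, g}  B6 = {d, f, g, i}
Tree: B1–B2, B2–B3, B3–B4, B3–B5, B3–B6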